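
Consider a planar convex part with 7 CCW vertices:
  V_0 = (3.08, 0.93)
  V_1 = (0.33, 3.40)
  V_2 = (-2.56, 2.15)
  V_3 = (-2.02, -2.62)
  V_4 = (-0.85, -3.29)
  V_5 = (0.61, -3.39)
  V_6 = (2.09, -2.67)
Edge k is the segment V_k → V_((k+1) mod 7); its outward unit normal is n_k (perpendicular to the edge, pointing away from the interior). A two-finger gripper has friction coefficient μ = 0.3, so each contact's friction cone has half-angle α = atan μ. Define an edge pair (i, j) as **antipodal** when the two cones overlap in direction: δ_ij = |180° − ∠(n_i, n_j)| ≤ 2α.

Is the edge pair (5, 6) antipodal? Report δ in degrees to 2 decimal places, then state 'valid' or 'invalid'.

α = atan 0.3 = 16.70°;  2α = 33.40°
edge 5: e_5 = (+1.48, +0.72);  n_5 = (+0.4375, -0.8992)
edge 6: e_6 = (+0.99, +3.60);  n_6 = (+0.9642, -0.2652)
∠(n_5, n_6) = 48.68°
δ = |180° − 48.68°| = 131.32°
131.32° > 2α = 33.40°  →  invalid

δ = 131.32°, invalid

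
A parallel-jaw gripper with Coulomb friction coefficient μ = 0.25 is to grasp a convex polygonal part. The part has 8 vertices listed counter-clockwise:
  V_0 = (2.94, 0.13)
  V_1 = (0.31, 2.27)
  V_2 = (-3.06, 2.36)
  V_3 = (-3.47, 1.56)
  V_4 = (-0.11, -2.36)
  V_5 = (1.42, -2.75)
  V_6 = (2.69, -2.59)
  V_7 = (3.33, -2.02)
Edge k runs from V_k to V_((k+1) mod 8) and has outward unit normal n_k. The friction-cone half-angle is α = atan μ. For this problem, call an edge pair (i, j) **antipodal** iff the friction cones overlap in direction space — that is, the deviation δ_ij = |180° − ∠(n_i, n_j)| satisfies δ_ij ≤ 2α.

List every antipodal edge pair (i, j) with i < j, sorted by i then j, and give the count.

count = 5; pairs: (0,3), (0,4), (1,4), (1,5), (2,6)

α = atan 0.25 = 14.04°;  2α = 28.07°
n_0 = (+0.6311, +0.7757)
n_1 = (+0.0267, +0.9996)
n_2 = (-0.8899, +0.4561)
n_3 = (-0.7593, -0.6508)
n_4 = (-0.2470, -0.9690)
n_5 = (+0.1250, -0.9922)
n_6 = (+0.6651, -0.7468)
n_7 = (+0.9839, +0.1785)
  (0,1): δ = 142.39°  ·
  (0,2): δ = 78.00°  ·
  (0,3): δ = 10.26°  ✓
  (0,4): δ = 24.83°  ✓
  (0,5): δ = 46.32°  ·
  (0,6): δ = 80.82°  ·
  (0,7): δ = 139.42°  ·
  (1,2): δ = 115.61°  ·
  (1,3): δ = 47.87°  ·
  (1,4): δ = 12.77°  ✓
  (1,5): δ = 8.71°  ✓
  (1,6): δ = 43.22°  ·
  (1,7): δ = 101.81°  ·
  (2,3): δ = 112.26°  ·
  (2,4): δ = 77.17°  ·
  (2,5): δ = 55.68°  ·
  (2,6): δ = 21.18°  ✓
  (2,7): δ = 37.42°  ·
  (3,4): δ = 144.90°  ·
  (3,5): δ = 123.42°  ·
  (3,6): δ = 88.91°  ·
  (3,7): δ = 30.32°  ·
  (4,5): δ = 158.52°  ·
  (4,6): δ = 124.01°  ·
  (4,7): δ = 65.42°  ·
  (5,6): δ = 145.49°  ·
  (5,7): δ = 86.90°  ·
  (6,7): δ = 121.41°  ·
antipodal pairs: 5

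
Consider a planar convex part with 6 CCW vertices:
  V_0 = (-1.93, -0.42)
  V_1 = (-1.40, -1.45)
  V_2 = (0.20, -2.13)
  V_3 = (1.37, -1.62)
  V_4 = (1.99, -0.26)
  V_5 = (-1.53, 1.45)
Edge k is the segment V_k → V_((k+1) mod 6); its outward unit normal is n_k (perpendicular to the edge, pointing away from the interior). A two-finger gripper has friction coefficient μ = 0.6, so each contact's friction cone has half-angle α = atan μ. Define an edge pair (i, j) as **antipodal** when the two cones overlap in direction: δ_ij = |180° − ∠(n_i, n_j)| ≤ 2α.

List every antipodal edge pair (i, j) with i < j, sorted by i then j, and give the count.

α = atan 0.6 = 30.96°;  2α = 61.93°
n_0 = (-0.8892, -0.4575)
n_1 = (-0.3911, -0.9203)
n_2 = (+0.3996, -0.9167)
n_3 = (+0.9099, -0.4148)
n_4 = (+0.4370, +0.8995)
n_5 = (-0.9779, +0.2092)
  (0,1): δ = 140.25°  ·
  (0,2): δ = 93.68°  ·
  (0,3): δ = 51.74°  ✓
  (0,4): δ = 36.86°  ✓
  (0,5): δ = 140.70°  ·
  (1,2): δ = 133.42°  ·
  (1,3): δ = 91.48°  ·
  (1,4): δ = 2.88°  ✓
  (1,5): δ = 100.95°  ·
  (2,3): δ = 138.06°  ·
  (2,4): δ = 49.46°  ✓
  (2,5): δ = 54.37°  ✓
  (3,4): δ = 91.40°  ·
  (3,5): δ = 12.43°  ✓
  (4,5): δ = 76.16°  ·
antipodal pairs: 6

count = 6; pairs: (0,3), (0,4), (1,4), (2,4), (2,5), (3,5)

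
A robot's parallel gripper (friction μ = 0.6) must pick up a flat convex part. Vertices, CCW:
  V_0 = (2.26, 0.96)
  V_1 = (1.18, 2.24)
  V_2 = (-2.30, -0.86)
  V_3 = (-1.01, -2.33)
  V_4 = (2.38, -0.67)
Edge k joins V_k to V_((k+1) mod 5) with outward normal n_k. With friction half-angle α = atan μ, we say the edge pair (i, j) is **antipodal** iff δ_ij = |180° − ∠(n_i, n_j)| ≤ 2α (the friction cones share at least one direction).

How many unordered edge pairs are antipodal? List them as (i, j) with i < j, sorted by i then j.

α = atan 0.6 = 30.96°;  2α = 61.93°
n_0 = (+0.7643, +0.6449)
n_1 = (-0.6652, +0.7467)
n_2 = (-0.7516, -0.6596)
n_3 = (+0.4398, -0.8981)
n_4 = (+0.9973, +0.0734)
  (0,1): δ = 88.46°  ·
  (0,2): δ = 1.11°  ✓
  (0,3): δ = 75.93°  ·
  (0,4): δ = 144.05°  ·
  (1,2): δ = 90.43°  ·
  (1,3): δ = 15.60°  ✓
  (1,4): δ = 52.52°  ✓
  (2,3): δ = 105.18°  ·
  (2,4): δ = 37.06°  ✓
  (3,4): δ = 111.88°  ·
antipodal pairs: 4

count = 4; pairs: (0,2), (1,3), (1,4), (2,4)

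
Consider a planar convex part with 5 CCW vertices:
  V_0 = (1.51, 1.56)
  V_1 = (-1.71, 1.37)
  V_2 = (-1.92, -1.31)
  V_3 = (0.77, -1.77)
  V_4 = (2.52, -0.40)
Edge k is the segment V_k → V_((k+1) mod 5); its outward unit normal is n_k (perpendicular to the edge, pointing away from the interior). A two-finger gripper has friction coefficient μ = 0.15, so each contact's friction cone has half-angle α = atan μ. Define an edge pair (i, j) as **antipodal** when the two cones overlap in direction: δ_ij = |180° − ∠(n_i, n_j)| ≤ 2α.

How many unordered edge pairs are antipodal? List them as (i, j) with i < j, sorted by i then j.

α = atan 0.15 = 8.53°;  2α = 17.06°
n_0 = (-0.0589, +0.9983)
n_1 = (-0.9969, +0.0781)
n_2 = (-0.1686, -0.9857)
n_3 = (+0.6164, -0.7874)
n_4 = (+0.8889, +0.4581)
  (0,1): δ = 97.86°  ·
  (0,2): δ = 13.08°  ✓
  (0,3): δ = 34.68°  ·
  (0,4): δ = 113.89°  ·
  (1,2): δ = 95.22°  ·
  (1,3): δ = 47.46°  ·
  (1,4): δ = 31.74°  ·
  (2,3): δ = 132.24°  ·
  (2,4): δ = 53.03°  ·
  (3,4): δ = 100.79°  ·
antipodal pairs: 1

count = 1; pairs: (0,2)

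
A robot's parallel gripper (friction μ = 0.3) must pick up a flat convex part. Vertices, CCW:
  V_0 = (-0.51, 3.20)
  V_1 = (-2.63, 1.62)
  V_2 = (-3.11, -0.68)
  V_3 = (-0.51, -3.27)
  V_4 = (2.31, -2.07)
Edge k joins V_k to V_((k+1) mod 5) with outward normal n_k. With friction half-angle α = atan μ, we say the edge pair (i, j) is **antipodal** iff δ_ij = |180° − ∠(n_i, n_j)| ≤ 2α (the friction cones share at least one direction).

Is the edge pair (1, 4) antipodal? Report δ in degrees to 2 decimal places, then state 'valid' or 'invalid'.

α = atan 0.3 = 16.70°;  2α = 33.40°
edge 1: e_1 = (-0.48, -2.30);  n_1 = (-0.9789, +0.2043)
edge 4: e_4 = (-2.82, +5.27);  n_4 = (+0.8817, +0.4718)
∠(n_1, n_4) = 140.06°
δ = |180° − 140.06°| = 39.94°
39.94° > 2α = 33.40°  →  invalid

δ = 39.94°, invalid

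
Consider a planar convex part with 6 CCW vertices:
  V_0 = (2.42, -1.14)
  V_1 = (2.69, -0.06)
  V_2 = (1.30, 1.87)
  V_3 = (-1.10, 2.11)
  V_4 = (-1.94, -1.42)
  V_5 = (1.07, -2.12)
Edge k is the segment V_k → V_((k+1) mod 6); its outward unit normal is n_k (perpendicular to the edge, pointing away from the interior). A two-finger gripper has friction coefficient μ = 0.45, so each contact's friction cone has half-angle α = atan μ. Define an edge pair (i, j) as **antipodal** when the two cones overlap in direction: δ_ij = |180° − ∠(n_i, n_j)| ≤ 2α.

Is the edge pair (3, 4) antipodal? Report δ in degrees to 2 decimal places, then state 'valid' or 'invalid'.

δ = 89.71°, invalid

α = atan 0.45 = 24.23°;  2α = 48.46°
edge 3: e_3 = (-0.84, -3.53);  n_3 = (-0.9728, +0.2315)
edge 4: e_4 = (+3.01, -0.70);  n_4 = (-0.2265, -0.9740)
∠(n_3, n_4) = 90.29°
δ = |180° − 90.29°| = 89.71°
89.71° > 2α = 48.46°  →  invalid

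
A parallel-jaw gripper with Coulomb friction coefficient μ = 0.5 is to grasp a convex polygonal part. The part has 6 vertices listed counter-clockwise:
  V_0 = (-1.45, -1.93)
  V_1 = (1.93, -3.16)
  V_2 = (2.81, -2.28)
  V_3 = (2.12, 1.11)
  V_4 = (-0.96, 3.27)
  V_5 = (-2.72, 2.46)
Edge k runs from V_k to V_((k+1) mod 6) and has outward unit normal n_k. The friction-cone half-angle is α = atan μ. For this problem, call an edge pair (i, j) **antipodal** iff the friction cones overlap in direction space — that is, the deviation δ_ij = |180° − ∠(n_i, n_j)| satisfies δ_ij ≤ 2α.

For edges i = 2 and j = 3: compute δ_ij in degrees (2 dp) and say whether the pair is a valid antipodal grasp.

α = atan 0.5 = 26.57°;  2α = 53.13°
edge 2: e_2 = (-0.69, +3.39);  n_2 = (+0.9799, +0.1995)
edge 3: e_3 = (-3.08, +2.16);  n_3 = (+0.5742, +0.8187)
∠(n_2, n_3) = 43.45°
δ = |180° − 43.45°| = 136.55°
136.55° > 2α = 53.13°  →  invalid

δ = 136.55°, invalid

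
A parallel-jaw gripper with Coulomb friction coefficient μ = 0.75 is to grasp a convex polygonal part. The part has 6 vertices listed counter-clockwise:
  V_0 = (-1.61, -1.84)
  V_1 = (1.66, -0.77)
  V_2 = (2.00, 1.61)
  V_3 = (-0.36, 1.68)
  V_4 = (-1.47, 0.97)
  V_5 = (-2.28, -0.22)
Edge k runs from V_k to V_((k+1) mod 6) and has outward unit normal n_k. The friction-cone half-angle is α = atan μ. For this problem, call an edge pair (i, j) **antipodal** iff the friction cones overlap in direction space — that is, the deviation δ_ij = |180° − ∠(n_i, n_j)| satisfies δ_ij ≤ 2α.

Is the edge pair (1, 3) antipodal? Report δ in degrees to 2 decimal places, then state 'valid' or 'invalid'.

δ = 49.27°, valid

α = atan 0.75 = 36.87°;  2α = 73.74°
edge 1: e_1 = (+0.34, +2.38);  n_1 = (+0.9899, -0.1414)
edge 3: e_3 = (-1.11, -0.71);  n_3 = (-0.5388, +0.8424)
∠(n_1, n_3) = 130.73°
δ = |180° − 130.73°| = 49.27°
49.27° ≤ 2α = 73.74°  →  valid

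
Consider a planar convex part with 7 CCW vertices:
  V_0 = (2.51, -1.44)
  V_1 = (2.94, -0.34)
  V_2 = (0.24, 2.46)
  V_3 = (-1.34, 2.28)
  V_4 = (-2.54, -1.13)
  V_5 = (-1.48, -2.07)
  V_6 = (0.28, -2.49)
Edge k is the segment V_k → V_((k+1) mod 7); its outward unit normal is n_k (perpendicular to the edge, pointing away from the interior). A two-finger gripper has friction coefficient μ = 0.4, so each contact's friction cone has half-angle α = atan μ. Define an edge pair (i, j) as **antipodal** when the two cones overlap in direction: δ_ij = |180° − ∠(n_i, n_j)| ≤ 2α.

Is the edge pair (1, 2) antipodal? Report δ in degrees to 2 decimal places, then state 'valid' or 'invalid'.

δ = 127.46°, invalid

α = atan 0.4 = 21.80°;  2α = 43.60°
edge 1: e_1 = (-2.70, +2.80);  n_1 = (+0.7198, +0.6941)
edge 2: e_2 = (-1.58, -0.18);  n_2 = (-0.1132, +0.9936)
∠(n_1, n_2) = 52.54°
δ = |180° − 52.54°| = 127.46°
127.46° > 2α = 43.60°  →  invalid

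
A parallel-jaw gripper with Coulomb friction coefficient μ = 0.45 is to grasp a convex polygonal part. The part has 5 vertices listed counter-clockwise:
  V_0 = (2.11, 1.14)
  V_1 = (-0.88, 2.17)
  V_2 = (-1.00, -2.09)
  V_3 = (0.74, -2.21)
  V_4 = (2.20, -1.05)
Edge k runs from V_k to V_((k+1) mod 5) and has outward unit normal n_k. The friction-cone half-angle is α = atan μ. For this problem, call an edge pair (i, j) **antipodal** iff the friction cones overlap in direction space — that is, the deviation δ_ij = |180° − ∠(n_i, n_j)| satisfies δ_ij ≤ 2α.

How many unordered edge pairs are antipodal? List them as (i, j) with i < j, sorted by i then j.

count = 2; pairs: (0,2), (1,4)

α = atan 0.45 = 24.23°;  2α = 48.46°
n_0 = (+0.3257, +0.9455)
n_1 = (-0.9996, +0.0282)
n_2 = (-0.0688, -0.9976)
n_3 = (+0.6221, -0.7830)
n_4 = (+0.9992, +0.0411)
  (0,1): δ = 72.61°  ·
  (0,2): δ = 15.06°  ✓
  (0,3): δ = 57.48°  ·
  (0,4): δ = 111.36°  ·
  (1,2): δ = 92.33°  ·
  (1,3): δ = 49.92°  ·
  (1,4): δ = 3.97°  ✓
  (2,3): δ = 137.59°  ·
  (2,4): δ = 83.70°  ·
  (3,4): δ = 126.11°  ·
antipodal pairs: 2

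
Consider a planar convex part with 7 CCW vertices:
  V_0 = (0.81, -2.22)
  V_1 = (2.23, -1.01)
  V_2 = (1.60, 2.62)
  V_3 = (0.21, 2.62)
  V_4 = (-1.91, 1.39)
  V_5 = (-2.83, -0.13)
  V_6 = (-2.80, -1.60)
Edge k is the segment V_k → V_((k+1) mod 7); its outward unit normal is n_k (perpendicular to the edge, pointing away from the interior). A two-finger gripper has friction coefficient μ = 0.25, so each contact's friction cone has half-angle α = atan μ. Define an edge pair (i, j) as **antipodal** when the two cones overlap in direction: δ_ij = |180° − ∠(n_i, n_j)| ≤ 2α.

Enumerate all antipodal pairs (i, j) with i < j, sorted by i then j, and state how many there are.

count = 4; pairs: (0,3), (0,4), (1,5), (2,6)

α = atan 0.25 = 14.04°;  2α = 28.07°
n_0 = (+0.6486, -0.7611)
n_1 = (+0.9853, +0.1710)
n_2 = (+0.0000, +1.0000)
n_3 = (-0.5018, +0.8650)
n_4 = (-0.8555, +0.5178)
n_5 = (-0.9998, -0.0204)
n_6 = (-0.1693, -0.9856)
  (0,1): δ = 120.59°  ·
  (0,2): δ = 40.43°  ·
  (0,3): δ = 10.31°  ✓
  (0,4): δ = 18.38°  ✓
  (0,5): δ = 50.73°  ·
  (0,6): δ = 129.82°  ·
  (1,2): δ = 99.85°  ·
  (1,3): δ = 69.72°  ·
  (1,4): δ = 41.03°  ·
  (1,5): δ = 8.68°  ✓
  (1,6): δ = 70.41°  ·
  (2,3): δ = 149.88°  ·
  (2,4): δ = 121.18°  ·
  (2,5): δ = 88.83°  ·
  (2,6): δ = 9.75°  ✓
  (3,4): δ = 151.31°  ·
  (3,5): δ = 118.95°  ·
  (3,6): δ = 39.87°  ·
  (4,5): δ = 147.65°  ·
  (4,6): δ = 68.56°  ·
  (5,6): δ = 100.91°  ·
antipodal pairs: 4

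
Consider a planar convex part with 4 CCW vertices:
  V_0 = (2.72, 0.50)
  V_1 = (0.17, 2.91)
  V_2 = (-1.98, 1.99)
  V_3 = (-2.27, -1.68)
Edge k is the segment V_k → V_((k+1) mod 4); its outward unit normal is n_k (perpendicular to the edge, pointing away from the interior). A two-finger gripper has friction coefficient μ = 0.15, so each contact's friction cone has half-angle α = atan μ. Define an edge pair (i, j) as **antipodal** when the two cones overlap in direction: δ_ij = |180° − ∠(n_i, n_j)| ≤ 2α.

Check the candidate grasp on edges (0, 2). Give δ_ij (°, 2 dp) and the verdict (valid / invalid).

δ = 51.13°, invalid

α = atan 0.15 = 8.53°;  2α = 17.06°
edge 0: e_0 = (-2.55, +2.41);  n_0 = (+0.6869, +0.7268)
edge 2: e_2 = (-0.29, -3.67);  n_2 = (-0.9969, +0.0788)
∠(n_0, n_2) = 128.87°
δ = |180° − 128.87°| = 51.13°
51.13° > 2α = 17.06°  →  invalid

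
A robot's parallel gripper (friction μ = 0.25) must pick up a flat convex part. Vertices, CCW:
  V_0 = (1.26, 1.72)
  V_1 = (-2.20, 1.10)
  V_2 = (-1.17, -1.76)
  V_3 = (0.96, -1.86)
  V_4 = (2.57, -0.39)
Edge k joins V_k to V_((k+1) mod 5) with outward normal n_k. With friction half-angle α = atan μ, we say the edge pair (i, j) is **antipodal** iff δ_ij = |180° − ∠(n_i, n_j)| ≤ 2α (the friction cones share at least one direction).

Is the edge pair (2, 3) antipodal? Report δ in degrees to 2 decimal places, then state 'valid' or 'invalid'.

δ = 134.91°, invalid

α = atan 0.25 = 14.04°;  2α = 28.07°
edge 2: e_2 = (+2.13, -0.10);  n_2 = (-0.0469, -0.9989)
edge 3: e_3 = (+1.61, +1.47);  n_3 = (+0.6743, -0.7385)
∠(n_2, n_3) = 45.09°
δ = |180° − 45.09°| = 134.91°
134.91° > 2α = 28.07°  →  invalid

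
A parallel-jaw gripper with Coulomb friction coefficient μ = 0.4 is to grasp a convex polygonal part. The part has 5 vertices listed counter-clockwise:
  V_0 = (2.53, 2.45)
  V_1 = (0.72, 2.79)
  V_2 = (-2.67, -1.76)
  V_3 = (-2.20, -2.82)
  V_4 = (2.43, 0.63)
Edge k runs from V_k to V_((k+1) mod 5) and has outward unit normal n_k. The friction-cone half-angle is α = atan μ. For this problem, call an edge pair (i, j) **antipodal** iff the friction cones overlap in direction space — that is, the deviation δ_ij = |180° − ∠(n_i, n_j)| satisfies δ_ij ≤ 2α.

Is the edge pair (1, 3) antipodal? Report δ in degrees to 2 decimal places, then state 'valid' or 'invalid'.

α = atan 0.4 = 21.80°;  2α = 43.60°
edge 1: e_1 = (-3.39, -4.55);  n_1 = (-0.8019, +0.5975)
edge 3: e_3 = (+4.63, +3.45);  n_3 = (+0.5975, -0.8019)
∠(n_1, n_3) = 163.38°
δ = |180° − 163.38°| = 16.62°
16.62° ≤ 2α = 43.60°  →  valid

δ = 16.62°, valid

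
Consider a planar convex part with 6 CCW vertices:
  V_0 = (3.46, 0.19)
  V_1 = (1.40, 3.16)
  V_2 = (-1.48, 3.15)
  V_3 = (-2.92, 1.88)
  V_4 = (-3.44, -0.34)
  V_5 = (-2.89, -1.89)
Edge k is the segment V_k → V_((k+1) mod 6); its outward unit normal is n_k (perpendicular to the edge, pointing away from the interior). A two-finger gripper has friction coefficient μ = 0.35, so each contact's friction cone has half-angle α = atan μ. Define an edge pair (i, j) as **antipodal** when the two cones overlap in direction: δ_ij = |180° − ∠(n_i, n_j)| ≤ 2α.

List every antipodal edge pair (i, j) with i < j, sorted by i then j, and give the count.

count = 3; pairs: (0,4), (1,5), (2,5)

α = atan 0.35 = 19.29°;  2α = 38.58°
n_0 = (+0.8217, +0.5699)
n_1 = (-0.0035, +1.0000)
n_2 = (-0.6614, +0.7500)
n_3 = (-0.9736, +0.2281)
n_4 = (-0.9424, -0.3344)
n_5 = (+0.3113, -0.9503)
  (0,1): δ = 124.55°  ·
  (0,2): δ = 83.33°  ·
  (0,3): δ = 47.93°  ·
  (0,4): δ = 15.21°  ✓
  (0,5): δ = 73.39°  ·
  (1,2): δ = 138.79°  ·
  (1,3): δ = 103.38°  ·
  (1,4): δ = 70.66°  ·
  (1,5): δ = 17.94°  ✓
  (2,3): δ = 144.59°  ·
  (2,4): δ = 111.87°  ·
  (2,5): δ = 23.27°  ✓
  (3,4): δ = 147.28°  ·
  (3,5): δ = 58.68°  ·
  (4,5): δ = 91.40°  ·
antipodal pairs: 3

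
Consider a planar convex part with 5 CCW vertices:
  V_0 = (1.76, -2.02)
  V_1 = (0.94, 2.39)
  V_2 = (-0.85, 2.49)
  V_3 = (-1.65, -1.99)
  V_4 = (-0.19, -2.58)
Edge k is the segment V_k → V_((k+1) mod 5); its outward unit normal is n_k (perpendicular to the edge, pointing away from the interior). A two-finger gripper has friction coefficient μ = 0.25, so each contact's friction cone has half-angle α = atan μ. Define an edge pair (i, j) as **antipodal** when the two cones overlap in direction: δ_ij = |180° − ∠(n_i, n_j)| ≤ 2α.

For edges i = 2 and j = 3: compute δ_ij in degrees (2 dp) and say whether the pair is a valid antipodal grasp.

α = atan 0.25 = 14.04°;  2α = 28.07°
edge 2: e_2 = (-0.80, -4.48);  n_2 = (-0.9844, +0.1758)
edge 3: e_3 = (+1.46, -0.59);  n_3 = (-0.3747, -0.9272)
∠(n_2, n_3) = 78.12°
δ = |180° − 78.12°| = 101.88°
101.88° > 2α = 28.07°  →  invalid

δ = 101.88°, invalid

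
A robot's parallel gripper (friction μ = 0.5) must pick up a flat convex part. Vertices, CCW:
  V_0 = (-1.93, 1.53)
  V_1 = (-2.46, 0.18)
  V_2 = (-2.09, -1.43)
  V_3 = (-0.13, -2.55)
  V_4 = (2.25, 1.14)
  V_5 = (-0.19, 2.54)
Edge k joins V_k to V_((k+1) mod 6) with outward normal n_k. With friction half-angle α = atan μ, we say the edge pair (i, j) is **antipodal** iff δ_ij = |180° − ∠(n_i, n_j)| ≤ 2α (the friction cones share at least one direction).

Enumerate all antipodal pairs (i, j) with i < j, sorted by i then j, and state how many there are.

α = atan 0.5 = 26.57°;  2α = 53.13°
n_0 = (-0.9308, +0.3654)
n_1 = (-0.9746, -0.2240)
n_2 = (-0.4961, -0.8682)
n_3 = (+0.8404, -0.5420)
n_4 = (+0.4977, +0.8674)
n_5 = (-0.5020, +0.8649)
  (0,1): δ = 145.62°  ·
  (0,2): δ = 98.31°  ·
  (0,3): δ = 11.39°  ✓
  (0,4): δ = 81.59°  ·
  (0,5): δ = 141.57°  ·
  (1,2): δ = 132.69°  ·
  (1,3): δ = 45.76°  ✓
  (1,4): δ = 47.21°  ✓
  (1,5): δ = 107.19°  ·
  (2,3): δ = 93.08°  ·
  (2,4): δ = 0.10°  ✓
  (2,5): δ = 59.88°  ·
  (3,4): δ = 87.02°  ·
  (3,5): δ = 27.05°  ✓
  (4,5): δ = 120.02°  ·
antipodal pairs: 5

count = 5; pairs: (0,3), (1,3), (1,4), (2,4), (3,5)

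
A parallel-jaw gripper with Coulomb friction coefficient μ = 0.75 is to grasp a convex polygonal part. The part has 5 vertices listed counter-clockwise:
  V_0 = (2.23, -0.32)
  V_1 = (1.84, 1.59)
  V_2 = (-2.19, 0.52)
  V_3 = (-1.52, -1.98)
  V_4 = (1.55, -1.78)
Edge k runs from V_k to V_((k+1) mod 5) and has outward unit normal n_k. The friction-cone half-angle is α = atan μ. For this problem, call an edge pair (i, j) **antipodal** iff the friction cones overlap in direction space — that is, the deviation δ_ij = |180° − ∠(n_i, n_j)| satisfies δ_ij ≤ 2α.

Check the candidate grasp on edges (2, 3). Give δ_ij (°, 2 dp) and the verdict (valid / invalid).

α = atan 0.75 = 36.87°;  2α = 73.74°
edge 2: e_2 = (+0.67, -2.50);  n_2 = (-0.9659, -0.2589)
edge 3: e_3 = (+3.07, +0.20);  n_3 = (+0.0650, -0.9979)
∠(n_2, n_3) = 78.72°
δ = |180° − 78.72°| = 101.28°
101.28° > 2α = 73.74°  →  invalid

δ = 101.28°, invalid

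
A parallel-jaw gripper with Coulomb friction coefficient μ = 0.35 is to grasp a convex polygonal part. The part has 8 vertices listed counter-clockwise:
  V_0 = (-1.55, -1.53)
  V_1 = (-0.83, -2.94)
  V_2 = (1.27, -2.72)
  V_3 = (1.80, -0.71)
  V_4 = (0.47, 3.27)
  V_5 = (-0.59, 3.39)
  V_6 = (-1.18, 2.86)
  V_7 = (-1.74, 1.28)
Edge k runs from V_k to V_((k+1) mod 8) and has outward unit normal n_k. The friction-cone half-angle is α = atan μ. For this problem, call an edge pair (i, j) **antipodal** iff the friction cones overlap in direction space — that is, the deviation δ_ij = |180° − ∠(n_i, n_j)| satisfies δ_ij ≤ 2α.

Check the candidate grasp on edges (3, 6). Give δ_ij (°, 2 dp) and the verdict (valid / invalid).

α = atan 0.35 = 19.29°;  2α = 38.58°
edge 3: e_3 = (-1.33, +3.98);  n_3 = (+0.9484, +0.3169)
edge 6: e_6 = (-0.56, -1.58);  n_6 = (-0.9425, +0.3341)
∠(n_3, n_6) = 142.01°
δ = |180° − 142.01°| = 37.99°
37.99° ≤ 2α = 38.58°  →  valid

δ = 37.99°, valid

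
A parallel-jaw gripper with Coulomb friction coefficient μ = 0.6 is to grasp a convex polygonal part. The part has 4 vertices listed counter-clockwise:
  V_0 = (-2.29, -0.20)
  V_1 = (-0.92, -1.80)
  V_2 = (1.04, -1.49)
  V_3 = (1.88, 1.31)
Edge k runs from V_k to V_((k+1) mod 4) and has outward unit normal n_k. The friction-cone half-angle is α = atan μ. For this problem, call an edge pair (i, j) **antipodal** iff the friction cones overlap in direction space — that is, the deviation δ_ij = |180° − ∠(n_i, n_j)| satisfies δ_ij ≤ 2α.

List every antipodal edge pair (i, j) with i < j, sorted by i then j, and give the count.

count = 3; pairs: (0,2), (1,3), (2,3)

α = atan 0.6 = 30.96°;  2α = 61.93°
n_0 = (-0.7596, -0.6504)
n_1 = (+0.1562, -0.9877)
n_2 = (+0.9578, -0.2873)
n_3 = (-0.3405, +0.9403)
  (0,1): δ = 121.58°  ·
  (0,2): δ = 57.27°  ✓
  (0,3): δ = 69.33°  ·
  (1,2): δ = 115.69°  ·
  (1,3): δ = 10.92°  ✓
  (2,3): δ = 53.39°  ✓
antipodal pairs: 3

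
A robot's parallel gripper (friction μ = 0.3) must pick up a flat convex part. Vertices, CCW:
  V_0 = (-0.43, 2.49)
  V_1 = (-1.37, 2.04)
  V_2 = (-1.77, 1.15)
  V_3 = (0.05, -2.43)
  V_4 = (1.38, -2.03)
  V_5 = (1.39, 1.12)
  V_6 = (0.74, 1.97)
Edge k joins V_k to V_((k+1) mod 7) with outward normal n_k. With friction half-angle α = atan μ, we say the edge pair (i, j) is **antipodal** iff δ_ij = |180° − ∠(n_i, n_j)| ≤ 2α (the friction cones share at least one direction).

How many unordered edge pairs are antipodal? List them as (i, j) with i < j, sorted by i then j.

count = 4; pairs: (0,3), (1,4), (2,4), (2,5)

α = atan 0.3 = 16.70°;  2α = 33.40°
n_0 = (-0.4318, +0.9020)
n_1 = (-0.9121, +0.4099)
n_2 = (-0.8914, -0.4532)
n_3 = (+0.2880, -0.9576)
n_4 = (+1.0000, -0.0032)
n_5 = (+0.7944, +0.6075)
n_6 = (+0.4061, +0.9138)
  (0,1): δ = 139.78°  ·
  (0,2): δ = 88.63°  ·
  (0,3): δ = 8.84°  ✓
  (0,4): δ = 64.24°  ·
  (0,5): δ = 101.82°  ·
  (0,6): δ = 130.46°  ·
  (1,2): δ = 128.85°  ·
  (1,3): δ = 49.06°  ·
  (1,4): δ = 24.02°  ✓
  (1,5): δ = 61.61°  ·
  (1,6): δ = 90.24°  ·
  (2,3): δ = 100.21°  ·
  (2,4): δ = 27.13°  ✓
  (2,5): δ = 10.46°  ✓
  (2,6): δ = 39.09°  ·
  (3,4): δ = 106.92°  ·
  (3,5): δ = 69.33°  ·
  (3,6): δ = 40.70°  ·
  (4,5): δ = 142.41°  ·
  (4,6): δ = 113.78°  ·
  (5,6): δ = 151.37°  ·
antipodal pairs: 4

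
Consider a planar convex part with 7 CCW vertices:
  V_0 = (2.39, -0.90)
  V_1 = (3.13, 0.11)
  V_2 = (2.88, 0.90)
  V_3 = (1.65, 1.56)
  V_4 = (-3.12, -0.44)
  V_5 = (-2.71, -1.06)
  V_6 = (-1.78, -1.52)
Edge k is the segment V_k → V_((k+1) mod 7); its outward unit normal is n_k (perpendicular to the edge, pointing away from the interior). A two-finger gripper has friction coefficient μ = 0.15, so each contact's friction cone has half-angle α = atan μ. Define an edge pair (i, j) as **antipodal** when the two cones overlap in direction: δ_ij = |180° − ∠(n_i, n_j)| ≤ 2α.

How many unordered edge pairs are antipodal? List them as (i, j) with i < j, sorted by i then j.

α = atan 0.15 = 8.53°;  2α = 17.06°
n_0 = (+0.8067, -0.5910)
n_1 = (+0.9534, +0.3017)
n_2 = (+0.4728, +0.8812)
n_3 = (-0.3867, +0.9222)
n_4 = (-0.8341, -0.5516)
n_5 = (-0.4434, -0.8963)
n_6 = (+0.1471, -0.9891)
  (0,1): δ = 126.21°  ·
  (0,2): δ = 81.99°  ·
  (0,3): δ = 31.02°  ·
  (0,4): δ = 69.71°  ·
  (0,5): δ = 99.91°  ·
  (0,6): δ = 134.69°  ·
  (1,2): δ = 135.78°  ·
  (1,3): δ = 84.81°  ·
  (1,4): δ = 15.92°  ✓
  (1,5): δ = 46.12°  ·
  (1,6): δ = 80.90°  ·
  (2,3): δ = 129.03°  ·
  (2,4): δ = 28.31°  ·
  (2,5): δ = 1.90°  ✓
  (2,6): δ = 36.67°  ·
  (3,4): δ = 79.27°  ·
  (3,5): δ = 49.07°  ·
  (3,6): δ = 14.29°  ✓
  (4,5): δ = 149.79°  ·
  (4,6): δ = 115.02°  ·
  (5,6): δ = 145.23°  ·
antipodal pairs: 3

count = 3; pairs: (1,4), (2,5), (3,6)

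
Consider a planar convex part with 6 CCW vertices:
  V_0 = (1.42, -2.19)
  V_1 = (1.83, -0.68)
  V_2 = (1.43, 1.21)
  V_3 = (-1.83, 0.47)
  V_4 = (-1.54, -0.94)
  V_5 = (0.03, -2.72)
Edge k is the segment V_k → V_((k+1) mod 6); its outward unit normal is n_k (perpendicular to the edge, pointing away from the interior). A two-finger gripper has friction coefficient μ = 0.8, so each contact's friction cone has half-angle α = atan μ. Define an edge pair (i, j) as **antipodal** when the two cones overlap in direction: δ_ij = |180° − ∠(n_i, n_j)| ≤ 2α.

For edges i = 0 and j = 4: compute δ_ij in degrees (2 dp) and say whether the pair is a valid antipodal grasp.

δ = 56.60°, valid

α = atan 0.8 = 38.66°;  2α = 77.32°
edge 0: e_0 = (+0.41, +1.51);  n_0 = (+0.9651, -0.2620)
edge 4: e_4 = (+1.57, -1.78);  n_4 = (-0.7500, -0.6615)
∠(n_0, n_4) = 123.40°
δ = |180° − 123.40°| = 56.60°
56.60° ≤ 2α = 77.32°  →  valid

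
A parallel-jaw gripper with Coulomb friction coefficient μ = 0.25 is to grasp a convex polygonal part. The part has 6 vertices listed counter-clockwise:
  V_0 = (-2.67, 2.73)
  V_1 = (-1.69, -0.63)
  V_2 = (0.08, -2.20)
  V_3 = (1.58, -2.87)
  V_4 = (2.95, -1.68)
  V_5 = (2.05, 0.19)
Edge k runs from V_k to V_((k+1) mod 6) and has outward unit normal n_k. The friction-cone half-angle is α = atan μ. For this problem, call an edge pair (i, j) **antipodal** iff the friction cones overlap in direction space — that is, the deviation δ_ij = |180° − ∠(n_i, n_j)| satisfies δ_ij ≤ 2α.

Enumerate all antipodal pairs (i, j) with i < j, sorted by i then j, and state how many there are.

α = atan 0.25 = 14.04°;  2α = 28.07°
n_0 = (-0.9600, -0.2800)
n_1 = (-0.6636, -0.7481)
n_2 = (-0.4078, -0.9131)
n_3 = (+0.6558, -0.7550)
n_4 = (+0.9011, +0.4337)
n_5 = (+0.4739, +0.8806)
  (0,1): δ = 147.83°  ·
  (0,2): δ = 130.33°  ·
  (0,3): δ = 65.28°  ·
  (0,4): δ = 9.44°  ✓
  (0,5): δ = 45.45°  ·
  (1,2): δ = 162.50°  ·
  (1,3): δ = 97.45°  ·
  (1,4): δ = 22.73°  ✓
  (1,5): δ = 13.29°  ✓
  (2,3): δ = 114.95°  ·
  (2,4): δ = 40.23°  ·
  (2,5): δ = 4.22°  ✓
  (3,4): δ = 105.28°  ·
  (3,5): δ = 69.26°  ·
  (4,5): δ = 143.99°  ·
antipodal pairs: 4

count = 4; pairs: (0,4), (1,4), (1,5), (2,5)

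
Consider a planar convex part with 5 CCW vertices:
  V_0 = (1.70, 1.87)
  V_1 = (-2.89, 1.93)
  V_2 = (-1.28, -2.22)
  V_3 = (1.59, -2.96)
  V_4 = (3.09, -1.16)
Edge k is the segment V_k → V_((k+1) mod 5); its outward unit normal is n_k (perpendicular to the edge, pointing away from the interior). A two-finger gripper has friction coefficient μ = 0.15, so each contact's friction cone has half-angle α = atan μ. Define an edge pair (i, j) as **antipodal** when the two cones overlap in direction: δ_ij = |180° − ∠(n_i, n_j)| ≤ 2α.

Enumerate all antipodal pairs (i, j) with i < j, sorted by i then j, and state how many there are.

α = atan 0.15 = 8.53°;  2α = 17.06°
n_0 = (+0.0131, +0.9999)
n_1 = (-0.9323, -0.3617)
n_2 = (-0.2497, -0.9683)
n_3 = (+0.7682, -0.6402)
n_4 = (+0.9089, +0.4170)
  (0,1): δ = 68.05°  ·
  (0,2): δ = 13.71°  ✓
  (0,3): δ = 50.94°  ·
  (0,4): δ = 115.39°  ·
  (1,2): δ = 125.66°  ·
  (1,3): δ = 61.01°  ·
  (1,4): δ = 3.44°  ✓
  (2,3): δ = 115.35°  ·
  (2,4): δ = 50.90°  ·
  (3,4): δ = 115.55°  ·
antipodal pairs: 2

count = 2; pairs: (0,2), (1,4)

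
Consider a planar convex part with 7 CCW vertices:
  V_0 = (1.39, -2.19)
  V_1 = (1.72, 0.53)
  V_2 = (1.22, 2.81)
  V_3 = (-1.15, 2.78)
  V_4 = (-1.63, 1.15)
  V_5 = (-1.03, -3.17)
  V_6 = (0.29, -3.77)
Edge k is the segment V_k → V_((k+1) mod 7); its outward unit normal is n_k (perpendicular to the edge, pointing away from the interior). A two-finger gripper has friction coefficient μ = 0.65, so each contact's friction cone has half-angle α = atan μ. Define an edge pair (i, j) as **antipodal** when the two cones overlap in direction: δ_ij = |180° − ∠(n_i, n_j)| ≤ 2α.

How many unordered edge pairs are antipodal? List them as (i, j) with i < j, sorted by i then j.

count = 9; pairs: (0,3), (0,4), (1,3), (1,4), (1,5), (2,5), (2,6), (3,6), (4,6)

α = atan 0.65 = 33.02°;  2α = 66.05°
n_0 = (+0.9927, -0.1204)
n_1 = (+0.9768, +0.2142)
n_2 = (-0.0127, +0.9999)
n_3 = (-0.9593, +0.2825)
n_4 = (-0.9905, -0.1376)
n_5 = (-0.4138, -0.9104)
n_6 = (+0.8207, -0.5714)
  (0,1): δ = 160.71°  ·
  (0,2): δ = 82.36°  ·
  (0,3): δ = 9.49°  ✓
  (0,4): δ = 14.82°  ✓
  (0,5): δ = 72.47°  ·
  (0,6): δ = 152.07°  ·
  (1,2): δ = 101.64°  ·
  (1,3): δ = 28.78°  ✓
  (1,4): δ = 4.46°  ✓
  (1,5): δ = 53.19°  ✓
  (1,6): δ = 132.79°  ·
  (2,3): δ = 107.13°  ·
  (2,4): δ = 82.82°  ·
  (2,5): δ = 25.17°  ✓
  (2,6): δ = 54.43°  ✓
  (3,4): δ = 155.68°  ·
  (3,5): δ = 98.04°  ·
  (3,6): δ = 18.44°  ✓
  (4,5): δ = 122.35°  ·
  (4,6): δ = 42.75°  ✓
  (5,6): δ = 100.40°  ·
antipodal pairs: 9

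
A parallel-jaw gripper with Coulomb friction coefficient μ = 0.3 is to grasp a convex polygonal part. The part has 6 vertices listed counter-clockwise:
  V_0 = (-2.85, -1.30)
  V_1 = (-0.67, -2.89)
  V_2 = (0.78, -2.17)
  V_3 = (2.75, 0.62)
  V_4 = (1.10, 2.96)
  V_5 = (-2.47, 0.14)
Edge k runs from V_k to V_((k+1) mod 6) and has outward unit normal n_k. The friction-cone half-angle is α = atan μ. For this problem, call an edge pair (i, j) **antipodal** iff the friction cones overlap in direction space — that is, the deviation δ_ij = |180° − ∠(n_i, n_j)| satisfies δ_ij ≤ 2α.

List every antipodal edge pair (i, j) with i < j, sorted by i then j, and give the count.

α = atan 0.3 = 16.70°;  2α = 33.40°
n_0 = (-0.5893, -0.8079)
n_1 = (+0.4447, -0.8957)
n_2 = (+0.8169, -0.5768)
n_3 = (+0.8173, +0.5763)
n_4 = (-0.6199, +0.7847)
n_5 = (-0.9669, +0.2552)
  (0,1): δ = 117.49°  ·
  (0,2): δ = 89.12°  ·
  (0,3): δ = 18.71°  ✓
  (0,4): δ = 74.41°  ·
  (0,5): δ = 111.32°  ·
  (1,2): δ = 151.63°  ·
  (1,3): δ = 81.22°  ·
  (1,4): δ = 11.90°  ✓
  (1,5): δ = 48.81°  ·
  (2,3): δ = 109.59°  ·
  (2,4): δ = 16.47°  ✓
  (2,5): δ = 20.44°  ✓
  (3,4): δ = 86.88°  ·
  (3,5): δ = 49.97°  ·
  (4,5): δ = 143.09°  ·
antipodal pairs: 4

count = 4; pairs: (0,3), (1,4), (2,4), (2,5)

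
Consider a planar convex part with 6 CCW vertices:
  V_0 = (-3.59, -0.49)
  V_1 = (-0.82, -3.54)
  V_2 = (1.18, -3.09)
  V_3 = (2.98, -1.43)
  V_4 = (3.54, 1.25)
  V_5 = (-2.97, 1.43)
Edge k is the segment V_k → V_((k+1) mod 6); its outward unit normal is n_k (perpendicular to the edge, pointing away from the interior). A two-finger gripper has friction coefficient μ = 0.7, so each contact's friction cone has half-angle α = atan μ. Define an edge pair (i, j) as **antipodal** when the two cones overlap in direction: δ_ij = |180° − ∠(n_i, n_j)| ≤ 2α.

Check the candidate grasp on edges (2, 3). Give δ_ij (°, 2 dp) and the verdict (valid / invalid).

α = atan 0.7 = 34.99°;  2α = 69.98°
edge 2: e_2 = (+1.80, +1.66);  n_2 = (+0.6779, -0.7351)
edge 3: e_3 = (+0.56, +2.68);  n_3 = (+0.9789, -0.2045)
∠(n_2, n_3) = 35.51°
δ = |180° − 35.51°| = 144.49°
144.49° > 2α = 69.98°  →  invalid

δ = 144.49°, invalid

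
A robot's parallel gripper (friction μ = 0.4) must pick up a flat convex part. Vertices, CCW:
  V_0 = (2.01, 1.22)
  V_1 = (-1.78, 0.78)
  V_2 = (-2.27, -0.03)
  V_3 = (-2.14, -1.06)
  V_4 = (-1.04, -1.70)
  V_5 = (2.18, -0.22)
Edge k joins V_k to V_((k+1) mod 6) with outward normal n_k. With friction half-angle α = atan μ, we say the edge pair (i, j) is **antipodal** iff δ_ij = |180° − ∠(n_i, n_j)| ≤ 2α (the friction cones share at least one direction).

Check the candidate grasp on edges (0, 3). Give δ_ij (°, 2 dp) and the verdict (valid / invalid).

δ = 36.81°, valid

α = atan 0.4 = 21.80°;  2α = 43.60°
edge 0: e_0 = (-3.79, -0.44);  n_0 = (-0.1153, +0.9933)
edge 3: e_3 = (+1.10, -0.64);  n_3 = (-0.5029, -0.8643)
∠(n_0, n_3) = 143.19°
δ = |180° − 143.19°| = 36.81°
36.81° ≤ 2α = 43.60°  →  valid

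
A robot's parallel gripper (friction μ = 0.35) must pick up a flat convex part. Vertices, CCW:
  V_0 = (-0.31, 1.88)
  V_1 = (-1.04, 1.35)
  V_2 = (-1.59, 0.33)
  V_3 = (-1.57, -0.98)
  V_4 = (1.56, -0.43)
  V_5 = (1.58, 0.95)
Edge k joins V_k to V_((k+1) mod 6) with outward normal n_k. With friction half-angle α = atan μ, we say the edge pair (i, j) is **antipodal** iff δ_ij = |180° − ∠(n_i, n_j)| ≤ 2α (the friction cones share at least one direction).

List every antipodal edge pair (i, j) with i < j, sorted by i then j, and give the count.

count = 4; pairs: (0,3), (1,4), (2,4), (3,5)

α = atan 0.35 = 19.29°;  2α = 38.58°
n_0 = (-0.5875, +0.8092)
n_1 = (-0.8802, +0.4746)
n_2 = (-0.9999, -0.0153)
n_3 = (+0.1731, -0.9849)
n_4 = (+0.9999, -0.0145)
n_5 = (+0.4415, +0.8973)
  (0,1): δ = 154.31°  ·
  (0,2): δ = 125.11°  ·
  (0,3): δ = 26.01°  ✓
  (0,4): δ = 53.19°  ·
  (0,5): δ = 117.82°  ·
  (1,2): δ = 150.79°  ·
  (1,3): δ = 51.70°  ·
  (1,4): δ = 27.50°  ✓
  (1,5): δ = 92.13°  ·
  (2,3): δ = 80.91°  ·
  (2,4): δ = 1.70°  ✓
  (2,5): δ = 62.93°  ·
  (3,4): δ = 100.80°  ·
  (3,5): δ = 36.17°  ✓
  (4,5): δ = 115.37°  ·
antipodal pairs: 4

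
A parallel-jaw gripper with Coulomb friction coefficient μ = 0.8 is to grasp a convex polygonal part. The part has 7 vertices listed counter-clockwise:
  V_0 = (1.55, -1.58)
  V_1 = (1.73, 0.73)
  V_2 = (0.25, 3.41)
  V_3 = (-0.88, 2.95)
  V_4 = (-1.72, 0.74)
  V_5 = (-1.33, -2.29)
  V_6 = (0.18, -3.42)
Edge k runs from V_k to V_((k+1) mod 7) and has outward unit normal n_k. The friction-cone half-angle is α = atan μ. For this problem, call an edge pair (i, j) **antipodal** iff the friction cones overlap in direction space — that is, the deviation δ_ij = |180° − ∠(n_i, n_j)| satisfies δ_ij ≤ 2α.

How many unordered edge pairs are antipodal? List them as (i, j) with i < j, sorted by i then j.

α = atan 0.8 = 38.66°;  2α = 77.32°
n_0 = (+0.9970, -0.0777)
n_1 = (+0.8754, +0.4834)
n_2 = (-0.3770, +0.9262)
n_3 = (-0.9348, +0.3553)
n_4 = (-0.9918, -0.1277)
n_5 = (-0.5992, -0.8006)
n_6 = (+0.8021, -0.5972)
  (0,1): δ = 146.64°  ·
  (0,2): δ = 63.39°  ✓
  (0,3): δ = 16.36°  ✓
  (0,4): δ = 11.79°  ✓
  (0,5): δ = 57.65°  ✓
  (0,6): δ = 147.79°  ·
  (1,2): δ = 96.76°  ·
  (1,3): δ = 49.72°  ✓
  (1,4): δ = 21.57°  ✓
  (1,5): δ = 24.28°  ✓
  (1,6): δ = 114.42°  ·
  (2,3): δ = 132.96°  ·
  (2,4): δ = 104.82°  ·
  (2,5): δ = 58.96°  ✓
  (2,6): δ = 31.18°  ✓
  (3,4): δ = 151.85°  ·
  (3,5): δ = 106.00°  ·
  (3,6): δ = 15.86°  ✓
  (4,5): δ = 134.14°  ·
  (4,6): δ = 44.00°  ✓
  (5,6): δ = 89.86°  ·
antipodal pairs: 11

count = 11; pairs: (0,2), (0,3), (0,4), (0,5), (1,3), (1,4), (1,5), (2,5), (2,6), (3,6), (4,6)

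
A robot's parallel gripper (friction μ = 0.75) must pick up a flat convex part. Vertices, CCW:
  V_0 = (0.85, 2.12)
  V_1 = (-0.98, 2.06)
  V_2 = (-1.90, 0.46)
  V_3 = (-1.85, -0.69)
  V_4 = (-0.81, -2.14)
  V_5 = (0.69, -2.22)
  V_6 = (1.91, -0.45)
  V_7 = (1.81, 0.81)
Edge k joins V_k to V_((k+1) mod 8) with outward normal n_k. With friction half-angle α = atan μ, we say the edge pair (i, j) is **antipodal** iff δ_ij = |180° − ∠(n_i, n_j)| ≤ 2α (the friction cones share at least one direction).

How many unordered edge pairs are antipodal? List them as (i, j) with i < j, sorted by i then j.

count = 14; pairs: (0,3), (0,4), (0,5), (1,4), (1,5), (1,6), (1,7), (2,5), (2,6), (2,7), (3,5), (3,6), (3,7), (4,7)

α = atan 0.75 = 36.87°;  2α = 73.74°
n_0 = (-0.0328, +0.9995)
n_1 = (-0.8669, +0.4985)
n_2 = (-0.9991, -0.0434)
n_3 = (-0.8126, -0.5828)
n_4 = (-0.0533, -0.9986)
n_5 = (+0.8234, -0.5675)
n_6 = (+0.9969, +0.0791)
n_7 = (+0.8066, +0.5911)
  (0,1): δ = 121.78°  ·
  (0,2): δ = 89.39°  ·
  (0,3): δ = 56.23°  ✓
  (0,4): δ = 4.93°  ✓
  (0,5): δ = 53.54°  ✓
  (0,6): δ = 92.66°  ·
  (0,7): δ = 124.36°  ·
  (1,2): δ = 147.61°  ·
  (1,3): δ = 114.45°  ·
  (1,4): δ = 63.15°  ✓
  (1,5): δ = 4.68°  ✓
  (1,6): δ = 34.44°  ✓
  (1,7): δ = 66.13°  ✓
  (2,3): δ = 146.84°  ·
  (2,4): δ = 95.54°  ·
  (2,5): δ = 37.07°  ✓
  (2,6): δ = 2.05°  ✓
  (2,7): δ = 33.75°  ✓
  (3,4): δ = 128.70°  ·
  (3,5): δ = 70.23°  ✓
  (3,6): δ = 31.11°  ✓
  (3,7): δ = 0.59°  ✓
  (4,5): δ = 121.52°  ·
  (4,6): δ = 82.41°  ·
  (4,7): δ = 50.71°  ✓
  (5,6): δ = 140.89°  ·
  (5,7): δ = 109.19°  ·
  (6,7): δ = 148.30°  ·
antipodal pairs: 14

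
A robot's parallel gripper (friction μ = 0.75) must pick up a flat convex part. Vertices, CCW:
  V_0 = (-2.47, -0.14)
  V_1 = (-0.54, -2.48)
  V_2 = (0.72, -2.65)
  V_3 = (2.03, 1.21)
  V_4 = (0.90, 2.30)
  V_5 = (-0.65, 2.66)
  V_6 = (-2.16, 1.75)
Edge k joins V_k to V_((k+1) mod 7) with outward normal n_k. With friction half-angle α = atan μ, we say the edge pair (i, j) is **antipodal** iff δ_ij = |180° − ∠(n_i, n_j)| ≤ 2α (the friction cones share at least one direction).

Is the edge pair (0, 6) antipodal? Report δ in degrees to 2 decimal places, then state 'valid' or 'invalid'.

δ = 131.17°, invalid

α = atan 0.75 = 36.87°;  2α = 73.74°
edge 0: e_0 = (+1.93, -2.34);  n_0 = (-0.7715, -0.6363)
edge 6: e_6 = (-0.31, -1.89);  n_6 = (-0.9868, +0.1619)
∠(n_0, n_6) = 48.83°
δ = |180° − 48.83°| = 131.17°
131.17° > 2α = 73.74°  →  invalid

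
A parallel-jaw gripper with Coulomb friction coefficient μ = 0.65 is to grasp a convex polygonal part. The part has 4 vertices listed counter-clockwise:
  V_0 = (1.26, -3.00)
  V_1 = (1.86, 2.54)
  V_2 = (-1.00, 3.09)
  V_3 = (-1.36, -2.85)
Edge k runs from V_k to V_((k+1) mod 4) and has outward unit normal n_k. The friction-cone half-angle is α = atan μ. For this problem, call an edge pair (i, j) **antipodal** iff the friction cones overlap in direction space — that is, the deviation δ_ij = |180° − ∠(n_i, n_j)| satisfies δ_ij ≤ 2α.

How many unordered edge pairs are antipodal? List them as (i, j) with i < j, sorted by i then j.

α = atan 0.65 = 33.02°;  2α = 66.05°
n_0 = (+0.9942, -0.1077)
n_1 = (+0.1888, +0.9820)
n_2 = (-0.9982, +0.0605)
n_3 = (-0.0572, -0.9984)
  (0,1): δ = 94.70°  ·
  (0,2): δ = 2.71°  ✓
  (0,3): δ = 92.90°  ·
  (1,2): δ = 82.58°  ·
  (1,3): δ = 7.61°  ✓
  (2,3): δ = 89.81°  ·
antipodal pairs: 2

count = 2; pairs: (0,2), (1,3)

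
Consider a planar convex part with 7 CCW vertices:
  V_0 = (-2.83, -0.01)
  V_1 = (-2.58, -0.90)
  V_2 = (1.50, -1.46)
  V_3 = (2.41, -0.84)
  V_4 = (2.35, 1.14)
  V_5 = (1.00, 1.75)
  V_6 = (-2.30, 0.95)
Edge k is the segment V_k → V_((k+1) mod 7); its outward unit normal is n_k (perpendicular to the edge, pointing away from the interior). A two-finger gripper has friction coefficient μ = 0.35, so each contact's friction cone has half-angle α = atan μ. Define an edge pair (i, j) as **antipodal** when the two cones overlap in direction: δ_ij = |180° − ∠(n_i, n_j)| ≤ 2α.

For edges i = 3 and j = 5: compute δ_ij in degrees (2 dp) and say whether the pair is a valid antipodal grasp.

δ = 78.11°, invalid

α = atan 0.35 = 19.29°;  2α = 38.58°
edge 3: e_3 = (-0.06, +1.98);  n_3 = (+0.9995, +0.0303)
edge 5: e_5 = (-3.30, -0.80);  n_5 = (-0.2356, +0.9719)
∠(n_3, n_5) = 101.89°
δ = |180° − 101.89°| = 78.11°
78.11° > 2α = 38.58°  →  invalid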